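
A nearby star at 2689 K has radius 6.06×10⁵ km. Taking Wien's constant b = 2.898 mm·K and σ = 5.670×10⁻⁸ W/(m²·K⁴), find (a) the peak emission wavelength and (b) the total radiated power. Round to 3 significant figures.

(a) λ_max = b/T = 2.898×10⁻³/2689 = 1.078×10⁻⁶ m = 1.08 μm.
Surface area A = 4πR² = 4π(6.06×10⁸ m)² = 4.61482×10¹⁸ m².
(b) P = σAT⁴ = 5.670×10⁻⁸×4.61482×10¹⁸×(2689)⁴ = 1.37×10²⁵ W.

λ_max ≈ 1.08 μm; P ≈ 1.37×10²⁵ W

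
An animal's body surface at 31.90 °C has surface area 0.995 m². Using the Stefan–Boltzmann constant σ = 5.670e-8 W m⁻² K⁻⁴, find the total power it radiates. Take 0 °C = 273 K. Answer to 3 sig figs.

T = 31.90 °C + 273 = 304.90 K.
Area A = 0.995 m².
P = σAT⁴ = 5.670×10⁻⁸ × 0.995 × (304.90)⁴ = 488 W.

P ≈ 488 W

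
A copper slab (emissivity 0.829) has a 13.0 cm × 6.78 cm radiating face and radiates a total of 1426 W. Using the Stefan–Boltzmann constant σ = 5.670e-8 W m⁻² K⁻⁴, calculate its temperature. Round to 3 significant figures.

T ≈ 1.36×10³ K

Area A = 0.130 × 0.0678 = 8.814×10⁻³ m².
P = εσAT⁴ ⇒ T = (P/(εσA))^(1/4) = (1426/(0.829×5.670×10⁻⁸×8.814×10⁻³))^(1/4) = 1.36×10³ K.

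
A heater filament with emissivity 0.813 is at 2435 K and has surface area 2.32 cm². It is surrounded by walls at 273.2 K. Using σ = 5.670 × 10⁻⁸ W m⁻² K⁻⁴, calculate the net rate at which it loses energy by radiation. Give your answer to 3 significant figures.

Area A = 2.32 cm² = 2.32×10⁻⁴ m².
Net radiated power P_net = εσA(T⁴ − T₀⁴) = 0.813×5.670×10⁻⁸×2.32×10⁻⁴×(2435⁴ − 273.2⁴).
T⁴ − T₀⁴ = 3.51557×10¹³ − 5.57087×10⁹ = 3.51501×10¹³ K⁴, so P_net = 376 W.

Net loss ≈ 376 W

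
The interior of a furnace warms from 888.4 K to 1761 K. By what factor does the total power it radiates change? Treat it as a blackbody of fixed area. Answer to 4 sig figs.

P₂/P₁ ≈ 15.44

P ∝ T⁴, so P₂/P₁ = (T₂/T₁)⁴ = (1761/888.4)⁴ = (1.98222)⁴ = 15.44.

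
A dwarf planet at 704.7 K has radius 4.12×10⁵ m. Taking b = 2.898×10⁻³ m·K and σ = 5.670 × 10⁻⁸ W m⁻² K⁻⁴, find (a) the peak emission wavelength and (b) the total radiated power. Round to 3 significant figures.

λ_max ≈ 4.11 μm; P ≈ 2.98×10¹⁶ W

(a) λ_max = b/T = 2.898×10⁻³/704.7 = 4.112×10⁻⁶ m = 4.11 μm.
Surface area A = 4πR² = 4π(4.12×10⁵ m)² = 2.13307×10¹² m².
(b) P = σAT⁴ = 5.670×10⁻⁸×2.13307×10¹²×(704.7)⁴ = 2.98×10¹⁶ W.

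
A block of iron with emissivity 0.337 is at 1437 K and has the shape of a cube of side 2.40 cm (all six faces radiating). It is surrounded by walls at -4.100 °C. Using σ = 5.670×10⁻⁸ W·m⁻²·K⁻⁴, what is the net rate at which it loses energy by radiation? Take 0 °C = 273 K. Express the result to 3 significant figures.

Surroundings: T = -4.100 °C + 273 = 268.900 K.
Area A = 6s² = 6×(0.0240 m)² = 3.456×10⁻³ m².
Net radiated power P_net = εσA(T⁴ − T₀⁴) = 0.337×5.670×10⁻⁸×3.456×10⁻³×(1437⁴ − 268.900⁴).
T⁴ − T₀⁴ = 4.26410×10¹² − 5.22833×10⁹ = 4.25887×10¹² K⁴, so P_net = 281 W.

Net loss ≈ 281 W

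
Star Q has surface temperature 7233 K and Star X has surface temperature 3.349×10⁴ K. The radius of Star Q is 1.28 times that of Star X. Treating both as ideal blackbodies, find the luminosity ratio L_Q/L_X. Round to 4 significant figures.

L_Q/L_X ≈ 3.565×10⁻³

L ∝ R²T⁴, so L_Q/L_X = (R_Q/R_X)²(T_Q/T_X)⁴ = (1.28)² × (7233/3.349×10⁴)⁴ = 1.6384 × 2.17577×10⁻³ = 3.565×10⁻³.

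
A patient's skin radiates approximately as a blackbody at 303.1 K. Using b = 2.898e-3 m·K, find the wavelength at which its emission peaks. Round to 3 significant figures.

Wien's displacement law: λ_max = b/T = (2.898×10⁻³ m·K)/(303.1 K) = 9.561×10⁻⁶ m.
That is 9.56 μm, in the infrared range.

λ_max ≈ 9.56 μm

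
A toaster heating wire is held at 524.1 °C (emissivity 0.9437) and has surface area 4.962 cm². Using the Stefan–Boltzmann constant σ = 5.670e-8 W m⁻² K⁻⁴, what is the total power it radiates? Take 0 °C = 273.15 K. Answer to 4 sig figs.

T = 524.1 °C + 273.15 = 797.25 K.
Area A = 4.962 cm² = 4.962×10⁻⁴ m².
P = εσAT⁴ = 0.9437 × 5.670×10⁻⁸ × 4.962×10⁻⁴ × (797.25)⁴ = 10.73 W.

P ≈ 10.73 W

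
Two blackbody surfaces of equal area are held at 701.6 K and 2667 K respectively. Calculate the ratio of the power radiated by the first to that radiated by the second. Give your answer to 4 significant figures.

P₁/P₂ ≈ 4.789×10⁻³

With equal areas, P₁/P₂ = (T₁/T₂)⁴ = (701.6/2667)⁴ = 4.789×10⁻³.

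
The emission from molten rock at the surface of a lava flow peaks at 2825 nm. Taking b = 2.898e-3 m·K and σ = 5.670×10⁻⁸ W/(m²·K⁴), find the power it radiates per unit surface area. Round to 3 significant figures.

Wien's law: T = b/λ_max = 2.898×10⁻³/2.825×10⁻⁶ = 1025.84 K.
Then I = σT⁴ = 5.670×10⁻⁸×(1025.84)⁴ = 6.28×10⁴ W/m².

I ≈ 6.28×10⁴ W/m²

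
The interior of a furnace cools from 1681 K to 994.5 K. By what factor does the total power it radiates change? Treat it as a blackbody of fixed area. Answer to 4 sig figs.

P₂/P₁ ≈ 0.1225

P ∝ T⁴, so P₂/P₁ = (T₂/T₁)⁴ = (994.5/1681)⁴ = (0.591612)⁴ = 0.1225.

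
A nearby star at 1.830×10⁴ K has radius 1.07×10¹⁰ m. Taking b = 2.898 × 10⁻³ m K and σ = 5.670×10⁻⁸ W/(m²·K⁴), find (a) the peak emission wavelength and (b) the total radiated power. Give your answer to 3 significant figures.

(a) λ_max = b/T = 2.898×10⁻³/1.830×10⁴ = 1.584×10⁻⁷ m = 158 nm.
Surface area A = 4πR² = 4π(1.07×10¹⁰ m)² = 1.43872×10²¹ m².
(b) P = σAT⁴ = 5.670×10⁻⁸×1.43872×10²¹×(1.830×10⁴)⁴ = 9.15×10³⁰ W.

λ_max ≈ 158 nm; P ≈ 9.15×10³⁰ W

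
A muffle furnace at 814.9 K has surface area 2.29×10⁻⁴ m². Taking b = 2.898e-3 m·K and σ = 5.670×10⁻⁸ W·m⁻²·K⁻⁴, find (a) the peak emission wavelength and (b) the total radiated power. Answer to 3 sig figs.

(a) λ_max = b/T = 2.898×10⁻³/814.9 = 3.556×10⁻⁶ m = 3.56 μm.
Area A = 2.29×10⁻⁴ m².
(b) P = σAT⁴ = 5.670×10⁻⁸×2.29×10⁻⁴×(814.9)⁴ = 5.73 W.

λ_max ≈ 3.56 μm; P ≈ 5.73 W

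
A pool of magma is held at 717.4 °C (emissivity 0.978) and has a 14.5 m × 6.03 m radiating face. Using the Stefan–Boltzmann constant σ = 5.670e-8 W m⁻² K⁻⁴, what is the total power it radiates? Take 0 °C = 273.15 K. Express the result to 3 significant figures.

T = 717.4 °C + 273.15 = 990.55 K.
Area A = 14.5 × 6.03 = 87.435 m².
P = εσAT⁴ = 0.978 × 5.670×10⁻⁸ × 87.435 × (990.55)⁴ = 4.67×10⁶ W.

P ≈ 4.67×10⁶ W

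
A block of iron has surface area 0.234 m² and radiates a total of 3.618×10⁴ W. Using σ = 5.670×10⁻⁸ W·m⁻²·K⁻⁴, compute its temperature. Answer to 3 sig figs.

T ≈ 1.29×10³ K

Area A = 0.234 m².
P = σAT⁴ ⇒ T = (P/(σA))^(1/4) = (3.618×10⁴/(5.670×10⁻⁸×0.234))^(1/4) = 1.29×10³ K.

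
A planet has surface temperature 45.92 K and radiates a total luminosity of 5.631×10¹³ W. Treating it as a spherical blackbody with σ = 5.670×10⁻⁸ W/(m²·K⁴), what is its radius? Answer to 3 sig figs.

R ≈ 4.22×10⁶ m

L = 4πR²σT⁴ ⇒ R = √(L/(4πσT⁴)).
σT⁴ = 0.252110 W/m², so R = √(5.631×10¹³/(4π×0.252110)) = 4.22×10⁶ m.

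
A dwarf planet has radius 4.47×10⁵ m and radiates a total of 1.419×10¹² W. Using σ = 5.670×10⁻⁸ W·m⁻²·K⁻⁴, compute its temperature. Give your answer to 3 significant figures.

Surface area A = 4πR² = 4π(4.47×10⁵ m)² = 2.51087×10¹² m².
P = σAT⁴ ⇒ T = (P/(σA))^(1/4) = (1.419×10¹²/(5.670×10⁻⁸×2.51087×10¹²))^(1/4) = 56.2 K.

T ≈ 56.2 K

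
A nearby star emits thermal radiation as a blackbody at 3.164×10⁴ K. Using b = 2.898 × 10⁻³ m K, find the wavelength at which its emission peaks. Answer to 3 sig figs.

λ_max ≈ 91.6 nm

Wien's displacement law: λ_max = b/T = (2.898×10⁻³ m·K)/(3.164×10⁴ K) = 9.159×10⁻⁸ m.
That is 91.6 nm, in the ultraviolet range.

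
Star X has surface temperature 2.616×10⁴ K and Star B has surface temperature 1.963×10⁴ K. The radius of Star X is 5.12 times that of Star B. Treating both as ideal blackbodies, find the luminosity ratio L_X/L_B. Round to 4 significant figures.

L_X/L_B ≈ 82.68

L ∝ R²T⁴, so L_X/L_B = (R_X/R_B)²(T_X/T_B)⁴ = (5.12)² × (2.616×10⁴/1.963×10⁴)⁴ = 26.2144 × 3.15406 = 82.68.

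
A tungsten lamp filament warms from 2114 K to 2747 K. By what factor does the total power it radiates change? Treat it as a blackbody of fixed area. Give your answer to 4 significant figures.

P ∝ T⁴, so P₂/P₁ = (T₂/T₁)⁴ = (2747/2114)⁴ = (1.29943)⁴ = 2.851.

P₂/P₁ ≈ 2.851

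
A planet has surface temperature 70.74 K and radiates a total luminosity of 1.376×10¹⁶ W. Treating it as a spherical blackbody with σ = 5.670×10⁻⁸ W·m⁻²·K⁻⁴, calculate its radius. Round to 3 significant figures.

R ≈ 2.78×10⁷ m

L = 4πR²σT⁴ ⇒ R = √(L/(4πσT⁴)).
σT⁴ = 1.41985 W/m², so R = √(1.376×10¹⁶/(4π×1.41985)) = 2.78×10⁷ m.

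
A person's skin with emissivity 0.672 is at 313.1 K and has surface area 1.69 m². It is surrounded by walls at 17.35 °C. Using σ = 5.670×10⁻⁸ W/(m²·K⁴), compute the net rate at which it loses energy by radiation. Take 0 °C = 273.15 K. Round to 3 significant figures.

Net loss ≈ 160 W

Surroundings: T = 17.35 °C + 273.15 = 290.50 K.
Area A = 1.69 m².
Net radiated power P_net = εσA(T⁴ − T₀⁴) = 0.672×5.670×10⁻⁸×1.69×(313.1⁴ − 290.50⁴).
T⁴ − T₀⁴ = 9.61020×10⁹ − 7.12171×10⁹ = 2.48849×10⁹ K⁴, so P_net = 160 W.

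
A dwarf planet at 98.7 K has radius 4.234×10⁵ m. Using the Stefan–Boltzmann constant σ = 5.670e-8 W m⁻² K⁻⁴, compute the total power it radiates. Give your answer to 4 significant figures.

P ≈ 1.212×10¹³ W

Surface area A = 4πR² = 4π(4.234×10⁵ m)² = 2.25274×10¹² m².
P = σAT⁴ = 5.670×10⁻⁸ × 2.25274×10¹² × (98.7)⁴ = 1.212×10¹³ W.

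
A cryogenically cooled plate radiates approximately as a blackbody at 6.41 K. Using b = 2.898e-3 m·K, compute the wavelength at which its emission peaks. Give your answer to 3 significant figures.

Wien's displacement law: λ_max = b/T = (2.898×10⁻³ m·K)/(6.41 K) = 4.521×10⁻⁴ m.
That is 4.52×10⁻⁴ m, in the infrared range.

λ_max ≈ 4.52×10⁻⁴ m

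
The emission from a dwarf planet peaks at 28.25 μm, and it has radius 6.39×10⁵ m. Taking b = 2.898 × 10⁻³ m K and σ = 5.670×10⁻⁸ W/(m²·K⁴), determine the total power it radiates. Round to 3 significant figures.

Wien's law: T = b/λ_max = 2.898×10⁻³/2.825×10⁻⁵ = 102.584 K.
Surface area A = 4πR² = 4π(6.39×10⁵ m)² = 5.13111×10¹² m².
Then P = σAT⁴ = 5.670×10⁻⁸×5.13111×10¹²×(102.584)⁴ = 3.22×10¹³ W.

P ≈ 3.22×10¹³ W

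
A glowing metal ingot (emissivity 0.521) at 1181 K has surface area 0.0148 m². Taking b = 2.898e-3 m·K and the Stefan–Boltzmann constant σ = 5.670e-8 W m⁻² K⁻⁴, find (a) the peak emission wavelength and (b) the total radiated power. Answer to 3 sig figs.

(a) λ_max = b/T = 2.898×10⁻³/1181 = 2.454×10⁻⁶ m = 2.45 μm.
Area A = 0.0148 m².
(b) P = εσAT⁴ = 0.521×5.670×10⁻⁸×0.0148×(1181)⁴ = 851 W.

λ_max ≈ 2.45 μm; P ≈ 851 W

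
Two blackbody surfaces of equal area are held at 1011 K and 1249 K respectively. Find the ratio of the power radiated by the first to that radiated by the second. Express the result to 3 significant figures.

P₁/P₂ ≈ 0.429

With equal areas, P₁/P₂ = (T₁/T₂)⁴ = (1011/1249)⁴ = 0.429.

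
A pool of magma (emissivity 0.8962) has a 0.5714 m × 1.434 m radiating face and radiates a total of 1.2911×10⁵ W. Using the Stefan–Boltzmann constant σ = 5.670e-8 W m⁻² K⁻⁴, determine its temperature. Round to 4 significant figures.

T ≈ 1327 K

Area A = 0.5714 × 1.434 = 0.819388 m².
P = εσAT⁴ ⇒ T = (P/(εσA))^(1/4) = (1.2911×10⁵/(0.8962×5.670×10⁻⁸×0.819388))^(1/4) = 1327 K.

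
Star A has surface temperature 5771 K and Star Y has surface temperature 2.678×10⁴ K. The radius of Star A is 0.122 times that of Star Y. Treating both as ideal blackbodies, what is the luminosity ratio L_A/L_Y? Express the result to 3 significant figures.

L_A/L_Y ≈ 3.21×10⁻⁵

L ∝ R²T⁴, so L_A/L_Y = (R_A/R_Y)²(T_A/T_Y)⁴ = (0.122)² × (5771/2.678×10⁴)⁴ = 0.014884 × 2.15656×10⁻³ = 3.21×10⁻⁵.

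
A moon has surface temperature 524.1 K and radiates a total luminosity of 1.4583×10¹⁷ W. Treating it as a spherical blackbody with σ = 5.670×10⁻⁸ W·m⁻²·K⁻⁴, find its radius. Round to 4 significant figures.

L = 4πR²σT⁴ ⇒ R = √(L/(4πσT⁴)).
σT⁴ = 4277.99 W/m², so R = √(1.4583×10¹⁷/(4π×4277.99)) = 1.647×10⁶ m.

R ≈ 1.647×10⁶ m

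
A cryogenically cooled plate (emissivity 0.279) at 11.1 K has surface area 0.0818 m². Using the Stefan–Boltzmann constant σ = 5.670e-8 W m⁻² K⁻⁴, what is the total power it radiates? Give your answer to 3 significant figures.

P ≈ 1.96×10⁻⁵ W

Area A = 0.0818 m².
P = εσAT⁴ = 0.279 × 5.670×10⁻⁸ × 0.0818 × (11.1)⁴ = 1.96×10⁻⁵ W.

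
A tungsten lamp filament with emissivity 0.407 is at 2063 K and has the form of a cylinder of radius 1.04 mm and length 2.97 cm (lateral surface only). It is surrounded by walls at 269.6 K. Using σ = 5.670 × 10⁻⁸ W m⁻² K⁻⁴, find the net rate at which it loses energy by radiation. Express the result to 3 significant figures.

Lateral area A = 2πrL = 2π×1.04×10⁻³×0.0297 = 1.94075×10⁻⁴ m².
Net radiated power P_net = εσA(T⁴ − T₀⁴) = 0.407×5.670×10⁻⁸×1.94075×10⁻⁴×(2063⁴ − 269.6⁴).
T⁴ − T₀⁴ = 1.81133×10¹³ − 5.28299×10⁹ = 1.81080×10¹³ K⁴, so P_net = 81.1 W.

Net loss ≈ 81.1 W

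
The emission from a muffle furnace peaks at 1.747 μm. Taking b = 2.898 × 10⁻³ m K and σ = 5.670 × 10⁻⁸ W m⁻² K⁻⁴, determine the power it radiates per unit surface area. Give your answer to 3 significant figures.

Wien's law: T = b/λ_max = 2.898×10⁻³/1.747×10⁻⁶ = 1658.84 K.
Then I = σT⁴ = 5.670×10⁻⁸×(1658.84)⁴ = 4.29×10⁵ W/m².

I ≈ 4.29×10⁵ W/m²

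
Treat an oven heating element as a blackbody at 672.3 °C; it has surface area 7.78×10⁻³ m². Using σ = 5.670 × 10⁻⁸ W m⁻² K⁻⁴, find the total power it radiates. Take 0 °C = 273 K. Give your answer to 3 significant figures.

P ≈ 352 W

T = 672.3 °C + 273 = 945.3 K.
Area A = 7.78×10⁻³ m².
P = σAT⁴ = 5.670×10⁻⁸ × 7.78×10⁻³ × (945.3)⁴ = 352 W.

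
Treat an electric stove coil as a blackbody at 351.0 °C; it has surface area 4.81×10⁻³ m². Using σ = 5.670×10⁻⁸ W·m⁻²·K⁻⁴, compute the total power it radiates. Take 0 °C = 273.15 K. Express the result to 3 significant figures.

P ≈ 41.4 W

T = 351.0 °C + 273.15 = 624.15 K.
Area A = 4.81×10⁻³ m².
P = σAT⁴ = 5.670×10⁻⁸ × 4.81×10⁻³ × (624.15)⁴ = 41.4 W.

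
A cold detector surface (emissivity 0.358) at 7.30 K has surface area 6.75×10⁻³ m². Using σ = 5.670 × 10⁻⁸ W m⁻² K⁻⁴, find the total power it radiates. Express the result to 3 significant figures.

P ≈ 3.89×10⁻⁷ W

Area A = 6.75×10⁻³ m².
P = εσAT⁴ = 0.358 × 5.670×10⁻⁸ × 6.75×10⁻³ × (7.30)⁴ = 3.89×10⁻⁷ W.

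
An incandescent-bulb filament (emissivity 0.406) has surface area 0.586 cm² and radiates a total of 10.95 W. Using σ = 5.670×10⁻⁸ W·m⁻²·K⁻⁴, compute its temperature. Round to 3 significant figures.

Area A = 0.586 cm² = 5.86×10⁻⁵ m².
P = εσAT⁴ ⇒ T = (P/(εσA))^(1/4) = (10.95/(0.406×5.670×10⁻⁸×5.86×10⁻⁵))^(1/4) = 1.69×10³ K.

T ≈ 1.69×10³ K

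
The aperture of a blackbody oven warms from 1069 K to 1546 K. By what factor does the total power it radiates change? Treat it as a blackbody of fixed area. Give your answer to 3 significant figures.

P₂/P₁ ≈ 4.37

P ∝ T⁴, so P₂/P₁ = (T₂/T₁)⁴ = (1546/1069)⁴ = (1.44621)⁴ = 4.37.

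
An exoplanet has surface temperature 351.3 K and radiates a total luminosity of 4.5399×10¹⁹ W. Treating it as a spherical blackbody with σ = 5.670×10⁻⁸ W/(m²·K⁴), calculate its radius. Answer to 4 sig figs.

L = 4πR²σT⁴ ⇒ R = √(L/(4πσT⁴)).
σT⁴ = 863.566 W/m², so R = √(4.5399×10¹⁹/(4π×863.566)) = 6.468×10⁷ m.

R ≈ 6.468×10⁷ m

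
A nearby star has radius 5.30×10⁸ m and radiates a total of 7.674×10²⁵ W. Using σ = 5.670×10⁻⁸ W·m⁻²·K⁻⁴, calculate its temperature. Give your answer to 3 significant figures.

Surface area A = 4πR² = 4π(5.30×10⁸ m)² = 3.52989×10¹⁸ m².
P = σAT⁴ ⇒ T = (P/(σA))^(1/4) = (7.674×10²⁵/(5.670×10⁻⁸×3.52989×10¹⁸))^(1/4) = 4.43×10³ K.

T ≈ 4.43×10³ K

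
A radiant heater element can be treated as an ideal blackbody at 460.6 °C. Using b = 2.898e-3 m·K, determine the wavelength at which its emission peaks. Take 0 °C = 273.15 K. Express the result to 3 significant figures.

T = 460.6 °C + 273.15 = 733.75 K.
Wien's displacement law: λ_max = b/T = (2.898×10⁻³ m·K)/(733.75 K) = 3.950×10⁻⁶ m.
That is 3.95 μm, in the infrared range.

λ_max ≈ 3.95 μm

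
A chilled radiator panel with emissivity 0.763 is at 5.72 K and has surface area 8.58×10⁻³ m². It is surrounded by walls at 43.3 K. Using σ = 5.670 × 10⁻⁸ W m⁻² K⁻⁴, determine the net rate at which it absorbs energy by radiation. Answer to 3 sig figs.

Net gain ≈ 1.30×10⁻³ W

Area A = 8.58×10⁻³ m².
Net radiated power P_net = εσA(T⁴ − T₀⁴) = 0.763×5.670×10⁻⁸×8.58×10⁻³×(5.72⁴ − 43.3⁴).
T⁴ − T₀⁴ = 1070.49 − 3.51521×10⁶ = -3.51414×10⁶ K⁴, so P_net = -1.30×10⁻³ W — negative, meaning a net gain of 1.30×10⁻³ W.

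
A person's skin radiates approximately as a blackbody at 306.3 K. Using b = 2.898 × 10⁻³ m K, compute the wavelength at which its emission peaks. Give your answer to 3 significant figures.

λ_max ≈ 9.46 μm

Wien's displacement law: λ_max = b/T = (2.898×10⁻³ m·K)/(306.3 K) = 9.461×10⁻⁶ m.
That is 9.46 μm, in the infrared range.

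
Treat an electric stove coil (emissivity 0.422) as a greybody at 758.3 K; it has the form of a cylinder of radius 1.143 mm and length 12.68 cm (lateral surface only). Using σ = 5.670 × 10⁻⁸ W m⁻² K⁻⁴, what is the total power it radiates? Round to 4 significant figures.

P ≈ 7.205 W

Lateral area A = 2πrL = 2π×1.143×10⁻³×0.1268 = 9.10637×10⁻⁴ m².
P = εσAT⁴ = 0.422 × 5.670×10⁻⁸ × 9.10637×10⁻⁴ × (758.3)⁴ = 7.205 W.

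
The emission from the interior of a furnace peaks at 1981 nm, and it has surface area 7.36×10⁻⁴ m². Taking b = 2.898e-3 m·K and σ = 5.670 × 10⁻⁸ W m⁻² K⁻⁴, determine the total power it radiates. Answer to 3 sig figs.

Wien's law: T = b/λ_max = 2.898×10⁻³/1.981×10⁻⁶ = 1462.90 K.
Area A = 7.36×10⁻⁴ m².
Then P = σAT⁴ = 5.670×10⁻⁸×7.36×10⁻⁴×(1462.90)⁴ = 191 W.

P ≈ 191 W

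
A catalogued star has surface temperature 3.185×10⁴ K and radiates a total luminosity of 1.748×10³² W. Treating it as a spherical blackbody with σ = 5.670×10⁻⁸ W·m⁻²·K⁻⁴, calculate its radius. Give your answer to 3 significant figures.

L = 4πR²σT⁴ ⇒ R = √(L/(4πσT⁴)).
σT⁴ = 5.83473×10¹⁰ W/m², so R = √(1.748×10³²/(4π×5.83473×10¹⁰)) = 1.54×10¹⁰ m.

R ≈ 1.54×10¹⁰ m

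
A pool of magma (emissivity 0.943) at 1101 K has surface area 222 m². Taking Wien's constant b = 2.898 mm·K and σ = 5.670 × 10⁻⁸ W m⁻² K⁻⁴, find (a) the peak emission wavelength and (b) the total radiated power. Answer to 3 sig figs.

(a) λ_max = b/T = 2.898×10⁻³/1101 = 2.632×10⁻⁶ m = 2.63 μm.
Area A = 222 m².
(b) P = εσAT⁴ = 0.943×5.670×10⁻⁸×222×(1101)⁴ = 1.74×10⁷ W.

λ_max ≈ 2.63 μm; P ≈ 1.74×10⁷ W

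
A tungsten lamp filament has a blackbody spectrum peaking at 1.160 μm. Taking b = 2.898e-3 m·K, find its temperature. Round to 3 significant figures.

Wien's law gives T = b/λ_max = (2.898×10⁻³ m·K)/(1.160×10⁻⁶ m) = 2.50×10³ K.

T ≈ 2.50×10³ K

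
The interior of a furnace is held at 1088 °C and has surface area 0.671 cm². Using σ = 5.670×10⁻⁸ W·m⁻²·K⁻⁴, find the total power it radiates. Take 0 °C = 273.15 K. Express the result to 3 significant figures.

T = 1088 °C + 273.15 = 1361.15 K.
Area A = 0.671 cm² = 6.71×10⁻⁵ m².
P = σAT⁴ = 5.670×10⁻⁸ × 6.71×10⁻⁵ × (1361.15)⁴ = 13.1 W.

P ≈ 13.1 W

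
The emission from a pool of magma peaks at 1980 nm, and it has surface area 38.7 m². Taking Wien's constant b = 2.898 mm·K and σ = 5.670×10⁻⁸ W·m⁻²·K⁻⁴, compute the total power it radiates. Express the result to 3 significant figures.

Wien's law: T = b/λ_max = 2.898×10⁻³/1.980×10⁻⁶ = 1463.64 K.
Area A = 38.7 m².
Then P = σAT⁴ = 5.670×10⁻⁸×38.7×(1463.64)⁴ = 1.01×10⁷ W.

P ≈ 1.01×10⁷ W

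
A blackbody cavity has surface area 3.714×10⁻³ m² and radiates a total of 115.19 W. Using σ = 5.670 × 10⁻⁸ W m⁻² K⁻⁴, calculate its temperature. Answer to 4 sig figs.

Area A = 3.714×10⁻³ m².
P = σAT⁴ ⇒ T = (P/(σA))^(1/4) = (115.19/(5.670×10⁻⁸×3.714×10⁻³))^(1/4) = 860.0 K.

T ≈ 860.0 K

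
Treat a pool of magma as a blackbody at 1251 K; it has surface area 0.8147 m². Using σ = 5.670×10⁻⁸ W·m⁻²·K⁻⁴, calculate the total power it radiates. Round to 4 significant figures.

Area A = 0.8147 m².
P = σAT⁴ = 5.670×10⁻⁸ × 0.8147 × (1251)⁴ = 1.131×10⁵ W.

P ≈ 1.131×10⁵ W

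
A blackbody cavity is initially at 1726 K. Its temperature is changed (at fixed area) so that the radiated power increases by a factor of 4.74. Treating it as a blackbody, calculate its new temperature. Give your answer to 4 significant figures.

P ∝ T⁴, so T₂/T₁ = (P₂/P₁)^(1/4) = (4.74)^(1/4) = 1.47552.
T₂ = 1726 × 1.47552 = 2547 K.

T₂ ≈ 2547 K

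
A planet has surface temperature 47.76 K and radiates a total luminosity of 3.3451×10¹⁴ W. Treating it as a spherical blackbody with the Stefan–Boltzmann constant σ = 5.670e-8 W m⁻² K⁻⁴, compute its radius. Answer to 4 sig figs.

L = 4πR²σT⁴ ⇒ R = √(L/(4πσT⁴)).
σT⁴ = 0.295012 W/m², so R = √(3.3451×10¹⁴/(4π×0.295012)) = 9.499×10⁶ m.

R ≈ 9.499×10⁶ m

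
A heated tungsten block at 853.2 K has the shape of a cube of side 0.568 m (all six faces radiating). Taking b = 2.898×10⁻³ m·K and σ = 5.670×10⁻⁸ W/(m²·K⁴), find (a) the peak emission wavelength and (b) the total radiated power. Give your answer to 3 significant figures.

λ_max ≈ 3.40 μm; P ≈ 5.82×10⁴ W

(a) λ_max = b/T = 2.898×10⁻³/853.2 = 3.397×10⁻⁶ m = 3.40 μm.
Area A = 6s² = 6×(0.568 m)² = 1.93574 m².
(b) P = σAT⁴ = 5.670×10⁻⁸×1.93574×(853.2)⁴ = 5.82×10⁴ W.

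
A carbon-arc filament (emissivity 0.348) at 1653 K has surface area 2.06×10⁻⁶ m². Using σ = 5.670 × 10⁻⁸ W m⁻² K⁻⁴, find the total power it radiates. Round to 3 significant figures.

P ≈ 0.303 W

Area A = 2.06×10⁻⁶ m².
P = εσAT⁴ = 0.348 × 5.670×10⁻⁸ × 2.06×10⁻⁶ × (1653)⁴ = 0.303 W.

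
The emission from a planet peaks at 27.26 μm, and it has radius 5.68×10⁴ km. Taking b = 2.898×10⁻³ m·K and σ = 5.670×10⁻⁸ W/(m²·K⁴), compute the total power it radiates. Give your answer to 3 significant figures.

Wien's law: T = b/λ_max = 2.898×10⁻³/2.726×10⁻⁵ = 106.310 K.
Surface area A = 4πR² = 4π(5.68×10⁷ m)² = 4.05421×10¹⁶ m².
Then P = σAT⁴ = 5.670×10⁻⁸×4.05421×10¹⁶×(106.310)⁴ = 2.94×10¹⁷ W.

P ≈ 2.94×10¹⁷ W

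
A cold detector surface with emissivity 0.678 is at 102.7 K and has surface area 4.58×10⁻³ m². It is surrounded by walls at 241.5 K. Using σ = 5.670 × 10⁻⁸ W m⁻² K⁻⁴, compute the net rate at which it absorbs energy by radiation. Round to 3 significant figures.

Net gain ≈ 0.579 W

Area A = 4.58×10⁻³ m².
Net radiated power P_net = εσA(T⁴ − T₀⁴) = 0.678×5.670×10⁻⁸×4.58×10⁻³×(102.7⁴ − 241.5⁴).
T⁴ − T₀⁴ = 1.11245×10⁸ − 3.40148×10⁹ = -3.29024×10⁹ K⁴, so P_net = -0.579 W — negative, meaning a net gain of 0.579 W.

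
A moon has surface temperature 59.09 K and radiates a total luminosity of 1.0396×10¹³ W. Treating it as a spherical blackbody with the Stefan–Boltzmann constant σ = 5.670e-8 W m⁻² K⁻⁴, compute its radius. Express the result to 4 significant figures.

L = 4πR²σT⁴ ⇒ R = √(L/(4πσT⁴)).
σT⁴ = 0.691256 W/m², so R = √(1.0396×10¹³/(4π×0.691256)) = 1.094×10⁶ m.

R ≈ 1.094×10⁶ m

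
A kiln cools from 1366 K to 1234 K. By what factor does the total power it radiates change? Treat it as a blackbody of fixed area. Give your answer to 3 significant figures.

P ∝ T⁴, so P₂/P₁ = (T₂/T₁)⁴ = (1234/1366)⁴ = (0.903367)⁴ = 0.666.

P₂/P₁ ≈ 0.666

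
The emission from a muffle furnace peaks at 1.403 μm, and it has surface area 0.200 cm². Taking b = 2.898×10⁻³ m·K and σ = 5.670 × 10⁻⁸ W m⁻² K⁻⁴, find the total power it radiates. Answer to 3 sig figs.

P ≈ 20.6 W

Wien's law: T = b/λ_max = 2.898×10⁻³/1.403×10⁻⁶ = 2065.57 K.
Area A = 0.200 cm² = 2.00×10⁻⁵ m².
Then P = σAT⁴ = 5.670×10⁻⁸×2.00×10⁻⁵×(2065.57)⁴ = 20.6 W.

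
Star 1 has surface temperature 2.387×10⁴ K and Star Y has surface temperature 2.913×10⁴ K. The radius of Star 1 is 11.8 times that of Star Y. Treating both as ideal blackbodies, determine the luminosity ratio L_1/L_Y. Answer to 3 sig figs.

L_1/L_Y ≈ 62.8

L ∝ R²T⁴, so L_1/L_Y = (R_1/R_Y)²(T_1/T_Y)⁴ = (11.8)² × (2.387×10⁴/2.913×10⁴)⁴ = 139.24 × 0.450866 = 62.8.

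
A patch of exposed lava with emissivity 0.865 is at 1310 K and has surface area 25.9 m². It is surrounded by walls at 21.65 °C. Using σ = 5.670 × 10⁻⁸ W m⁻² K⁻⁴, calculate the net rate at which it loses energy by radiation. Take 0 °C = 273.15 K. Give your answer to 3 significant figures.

Surroundings: T = 21.65 °C + 273.15 = 294.80 K.
Area A = 25.9 m².
Net radiated power P_net = εσA(T⁴ − T₀⁴) = 0.865×5.670×10⁻⁸×25.9×(1310⁴ − 294.80⁴).
T⁴ − T₀⁴ = 2.94500×10¹² − 7.55283×10⁹ = 2.93745×10¹² K⁴, so P_net = 3.73×10⁶ W.

Net loss ≈ 3.73×10⁶ W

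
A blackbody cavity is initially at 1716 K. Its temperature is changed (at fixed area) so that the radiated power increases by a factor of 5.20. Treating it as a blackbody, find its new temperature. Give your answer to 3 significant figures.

T₂ ≈ 2.59×10³ K

P ∝ T⁴, so T₂/T₁ = (P₂/P₁)^(1/4) = (5.20)^(1/4) = 1.51008.
T₂ = 1716 × 1.51008 = 2.59×10³ K.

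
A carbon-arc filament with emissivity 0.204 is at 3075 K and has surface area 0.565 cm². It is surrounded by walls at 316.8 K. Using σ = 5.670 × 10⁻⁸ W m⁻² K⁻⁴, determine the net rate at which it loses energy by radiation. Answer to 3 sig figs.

Net loss ≈ 58.4 W

Area A = 0.565 cm² = 5.65×10⁻⁵ m².
Net radiated power P_net = εσA(T⁴ − T₀⁴) = 0.204×5.670×10⁻⁸×5.65×10⁻⁵×(3075⁴ − 316.8⁴).
T⁴ − T₀⁴ = 8.94088×10¹³ − 1.00726×10¹⁰ = 8.93987×10¹³ K⁴, so P_net = 58.4 W.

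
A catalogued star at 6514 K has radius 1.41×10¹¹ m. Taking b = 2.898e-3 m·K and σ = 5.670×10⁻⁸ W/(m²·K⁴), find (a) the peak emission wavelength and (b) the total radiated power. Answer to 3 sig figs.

(a) λ_max = b/T = 2.898×10⁻³/6514 = 4.449×10⁻⁷ m = 0.445 μm.
Surface area A = 4πR² = 4π(1.41×10¹¹ m)² = 2.49832×10²³ m².
(b) P = σAT⁴ = 5.670×10⁻⁸×2.49832×10²³×(6514)⁴ = 2.55×10³¹ W.

λ_max ≈ 0.445 μm; P ≈ 2.55×10³¹ W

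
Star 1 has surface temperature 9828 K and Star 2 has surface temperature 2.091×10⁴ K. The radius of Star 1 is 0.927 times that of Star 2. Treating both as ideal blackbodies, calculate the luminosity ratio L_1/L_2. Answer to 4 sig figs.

L_1/L_2 ≈ 0.04194

L ∝ R²T⁴, so L_1/L_2 = (R_1/R_2)²(T_1/T_2)⁴ = (0.927)² × (9828/2.091×10⁴)⁴ = 0.859329 × 0.0488028 = 0.04194.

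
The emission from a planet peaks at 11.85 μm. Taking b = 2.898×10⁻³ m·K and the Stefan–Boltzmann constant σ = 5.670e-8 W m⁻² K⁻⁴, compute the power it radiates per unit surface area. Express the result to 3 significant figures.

Wien's law: T = b/λ_max = 2.898×10⁻³/1.185×10⁻⁵ = 244.557 K.
Then I = σT⁴ = 5.670×10⁻⁸×(244.557)⁴ = 203 W/m².

I ≈ 203 W/m²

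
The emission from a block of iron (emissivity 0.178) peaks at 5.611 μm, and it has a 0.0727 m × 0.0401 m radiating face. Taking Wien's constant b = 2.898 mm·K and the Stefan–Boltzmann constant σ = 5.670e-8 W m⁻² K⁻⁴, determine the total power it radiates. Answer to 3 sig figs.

Wien's law: T = b/λ_max = 2.898×10⁻³/5.611×10⁻⁶ = 516.485 K.
Area A = 0.0727 × 0.0401 = 2.91527×10⁻³ m².
Then P = εσAT⁴ = 0.178×5.670×10⁻⁸×2.91527×10⁻³×(516.485)⁴ = 2.09 W.

P ≈ 2.09 W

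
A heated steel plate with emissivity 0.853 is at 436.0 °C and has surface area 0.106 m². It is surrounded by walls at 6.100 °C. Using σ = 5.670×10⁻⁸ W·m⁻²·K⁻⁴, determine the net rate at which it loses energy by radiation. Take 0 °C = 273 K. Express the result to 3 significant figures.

T = 436.0 °C + 273 = 709.0 K.
Surroundings: T = 6.100 °C + 273 = 279.100 K.
Area A = 0.106 m².
Net radiated power P_net = εσA(T⁴ − T₀⁴) = 0.853×5.670×10⁻⁸×0.106×(709.0⁴ − 279.100⁴).
T⁴ − T₀⁴ = 2.52688×10¹¹ − 6.06791×10⁹ = 2.46620×10¹¹ K⁴, so P_net = 1.26×10³ W.

Net loss ≈ 1.26×10³ W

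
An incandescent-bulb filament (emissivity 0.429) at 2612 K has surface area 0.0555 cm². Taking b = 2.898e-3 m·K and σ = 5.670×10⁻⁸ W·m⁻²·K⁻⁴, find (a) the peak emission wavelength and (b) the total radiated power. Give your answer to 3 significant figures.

λ_max ≈ 1.11 μm; P ≈ 6.28 W

(a) λ_max = b/T = 2.898×10⁻³/2612 = 1.109×10⁻⁶ m = 1.11 μm.
Area A = 0.0555 cm² = 5.55×10⁻⁶ m².
(b) P = εσAT⁴ = 0.429×5.670×10⁻⁸×5.55×10⁻⁶×(2612)⁴ = 6.28 W.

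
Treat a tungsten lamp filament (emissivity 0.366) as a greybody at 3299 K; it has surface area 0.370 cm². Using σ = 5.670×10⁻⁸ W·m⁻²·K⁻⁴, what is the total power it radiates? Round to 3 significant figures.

Area A = 0.370 cm² = 3.70×10⁻⁵ m².
P = εσAT⁴ = 0.366 × 5.670×10⁻⁸ × 3.70×10⁻⁵ × (3299)⁴ = 90.9 W.

P ≈ 90.9 W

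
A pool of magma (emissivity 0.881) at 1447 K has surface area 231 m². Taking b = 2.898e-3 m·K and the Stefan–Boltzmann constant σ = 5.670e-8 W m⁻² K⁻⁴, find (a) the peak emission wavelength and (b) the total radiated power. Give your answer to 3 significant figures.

λ_max ≈ 2.00×10³ nm; P ≈ 5.06×10⁷ W

(a) λ_max = b/T = 2.898×10⁻³/1447 = 2.003×10⁻⁶ m = 2.00×10³ nm.
Area A = 231 m².
(b) P = εσAT⁴ = 0.881×5.670×10⁻⁸×231×(1447)⁴ = 5.06×10⁷ W.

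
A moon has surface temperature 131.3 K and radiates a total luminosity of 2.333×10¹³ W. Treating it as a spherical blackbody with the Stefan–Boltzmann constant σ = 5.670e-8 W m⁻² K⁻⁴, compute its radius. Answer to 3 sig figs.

L = 4πR²σT⁴ ⇒ R = √(L/(4πσT⁴)).
σT⁴ = 16.8516 W/m², so R = √(2.333×10¹³/(4π×16.8516)) = 3.32×10⁵ m.

R ≈ 3.32×10⁵ m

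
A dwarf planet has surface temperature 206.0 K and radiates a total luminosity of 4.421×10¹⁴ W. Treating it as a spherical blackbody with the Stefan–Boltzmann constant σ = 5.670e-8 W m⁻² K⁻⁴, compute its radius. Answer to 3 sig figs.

L = 4πR²σT⁴ ⇒ R = √(L/(4πσT⁴)).
σT⁴ = 102.106 W/m², so R = √(4.421×10¹⁴/(4π×102.106)) = 5.87×10⁵ m.

R ≈ 5.87×10⁵ m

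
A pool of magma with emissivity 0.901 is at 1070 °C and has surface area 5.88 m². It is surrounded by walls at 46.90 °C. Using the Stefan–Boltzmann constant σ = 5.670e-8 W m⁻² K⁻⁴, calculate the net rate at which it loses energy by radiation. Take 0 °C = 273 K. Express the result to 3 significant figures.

T = 1070 °C + 273 = 1343 K.
Surroundings: T = 46.90 °C + 273 = 319.90 K.
Area A = 5.88 m².
Net radiated power P_net = εσA(T⁴ − T₀⁴) = 0.901×5.670×10⁻⁸×5.88×(1343⁴ − 319.90⁴).
T⁴ − T₀⁴ = 3.25315×10¹² − 1.04727×10¹⁰ = 3.24268×10¹² K⁴, so P_net = 9.74×10⁵ W.

Net loss ≈ 9.74×10⁵ W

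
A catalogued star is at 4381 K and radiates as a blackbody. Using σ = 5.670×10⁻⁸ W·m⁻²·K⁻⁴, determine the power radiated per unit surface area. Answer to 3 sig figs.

I ≈ 2.09×10⁷ W/m²

Stefan–Boltzmann: I = σT⁴ = 5.670×10⁻⁸ × (4381)⁴ = 2.09×10⁷ W/m².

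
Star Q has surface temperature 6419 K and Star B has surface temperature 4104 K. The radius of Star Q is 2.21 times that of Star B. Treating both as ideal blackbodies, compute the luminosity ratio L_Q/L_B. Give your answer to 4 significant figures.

L_Q/L_B ≈ 29.23

L ∝ R²T⁴, so L_Q/L_B = (R_Q/R_B)²(T_Q/T_B)⁴ = (2.21)² × (6419/4104)⁴ = 4.8841 × 5.98467 = 29.23.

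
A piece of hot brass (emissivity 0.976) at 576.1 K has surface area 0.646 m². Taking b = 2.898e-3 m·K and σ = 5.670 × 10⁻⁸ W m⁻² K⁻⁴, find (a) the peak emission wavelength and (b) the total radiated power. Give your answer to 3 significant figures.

(a) λ_max = b/T = 2.898×10⁻³/576.1 = 5.030×10⁻⁶ m = 5.03 μm.
Area A = 0.646 m².
(b) P = εσAT⁴ = 0.976×5.670×10⁻⁸×0.646×(576.1)⁴ = 3.94×10³ W.

λ_max ≈ 5.03 μm; P ≈ 3.94×10³ W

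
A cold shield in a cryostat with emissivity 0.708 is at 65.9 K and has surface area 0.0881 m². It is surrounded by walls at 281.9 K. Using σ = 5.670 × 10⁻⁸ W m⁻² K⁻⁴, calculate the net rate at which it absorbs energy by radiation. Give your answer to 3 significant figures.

Net gain ≈ 22.3 W

Area A = 0.0881 m².
Net radiated power P_net = εσA(T⁴ − T₀⁴) = 0.708×5.670×10⁻⁸×0.0881×(65.9⁴ − 281.9⁴).
T⁴ − T₀⁴ = 1.88600×10⁷ − 6.31510×10⁹ = -6.29624×10⁹ K⁴, so P_net = -22.3 W — negative, meaning a net gain of 22.3 W.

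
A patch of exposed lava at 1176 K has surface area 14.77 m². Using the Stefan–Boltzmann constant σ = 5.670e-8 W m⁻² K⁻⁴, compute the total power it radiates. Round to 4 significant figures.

P ≈ 1.602×10⁶ W

Area A = 14.77 m².
P = σAT⁴ = 5.670×10⁻⁸ × 14.77 × (1176)⁴ = 1.602×10⁶ W.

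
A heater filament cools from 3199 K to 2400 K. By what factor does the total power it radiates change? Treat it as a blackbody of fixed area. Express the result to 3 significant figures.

P₂/P₁ ≈ 0.317

P ∝ T⁴, so P₂/P₁ = (T₂/T₁)⁴ = (2400/3199)⁴ = (0.750234)⁴ = 0.317.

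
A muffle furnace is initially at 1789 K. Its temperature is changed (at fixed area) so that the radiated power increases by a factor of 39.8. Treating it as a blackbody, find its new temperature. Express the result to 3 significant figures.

P ∝ T⁴, so T₂/T₁ = (P₂/P₁)^(1/4) = (39.8)^(1/4) = 2.51172.
T₂ = 1789 × 2.51172 = 4.49×10³ K.

T₂ ≈ 4.49×10³ K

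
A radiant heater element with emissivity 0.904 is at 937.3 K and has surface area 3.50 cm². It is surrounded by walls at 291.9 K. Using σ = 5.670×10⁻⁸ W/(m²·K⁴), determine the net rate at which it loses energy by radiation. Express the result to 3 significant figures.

Area A = 3.50 cm² = 3.50×10⁻⁴ m².
Net radiated power P_net = εσA(T⁴ − T₀⁴) = 0.904×5.670×10⁻⁸×3.50×10⁻⁴×(937.3⁴ − 291.9⁴).
T⁴ − T₀⁴ = 7.71817×10¹¹ − 7.26000×10⁹ = 7.64557×10¹¹ K⁴, so P_net = 13.7 W.

Net loss ≈ 13.7 W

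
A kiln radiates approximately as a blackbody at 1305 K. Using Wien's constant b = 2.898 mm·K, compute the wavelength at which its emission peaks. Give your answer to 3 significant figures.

Wien's displacement law: λ_max = b/T = (2.898×10⁻³ m·K)/(1305 K) = 2.221×10⁻⁶ m.
That is 2.22×10³ nm, in the infrared range.

λ_max ≈ 2.22×10³ nm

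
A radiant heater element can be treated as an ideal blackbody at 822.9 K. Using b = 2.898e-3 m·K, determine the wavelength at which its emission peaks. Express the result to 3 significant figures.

Wien's displacement law: λ_max = b/T = (2.898×10⁻³ m·K)/(822.9 K) = 3.522×10⁻⁶ m.
That is 3.52 μm, in the infrared range.

λ_max ≈ 3.52 μm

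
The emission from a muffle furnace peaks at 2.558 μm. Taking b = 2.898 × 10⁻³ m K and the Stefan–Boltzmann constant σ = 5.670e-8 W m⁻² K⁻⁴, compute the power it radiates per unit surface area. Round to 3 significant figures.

I ≈ 9.34×10⁴ W/m²

Wien's law: T = b/λ_max = 2.898×10⁻³/2.558×10⁻⁶ = 1132.92 K.
Then I = σT⁴ = 5.670×10⁻⁸×(1132.92)⁴ = 9.34×10⁴ W/m².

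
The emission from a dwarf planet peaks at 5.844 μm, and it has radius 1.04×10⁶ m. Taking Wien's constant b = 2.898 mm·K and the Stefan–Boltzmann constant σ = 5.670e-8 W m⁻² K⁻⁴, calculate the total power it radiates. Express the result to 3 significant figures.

P ≈ 4.66×10¹⁶ W

Wien's law: T = b/λ_max = 2.898×10⁻³/5.844×10⁻⁶ = 495.893 K.
Surface area A = 4πR² = 4π(1.04×10⁶ m)² = 1.35918×10¹³ m².
Then P = σAT⁴ = 5.670×10⁻⁸×1.35918×10¹³×(495.893)⁴ = 4.66×10¹⁶ W.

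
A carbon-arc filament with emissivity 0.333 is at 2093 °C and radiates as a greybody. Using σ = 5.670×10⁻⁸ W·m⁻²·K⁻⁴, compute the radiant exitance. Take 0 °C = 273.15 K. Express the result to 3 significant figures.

T = 2093 °C + 273.15 = 2366.15 K.
Stefan–Boltzmann: I = εσT⁴ = 0.333 × 5.670×10⁻⁸ × (2366.15)⁴ = 5.92×10⁵ W/m².

I ≈ 5.92×10⁵ W/m²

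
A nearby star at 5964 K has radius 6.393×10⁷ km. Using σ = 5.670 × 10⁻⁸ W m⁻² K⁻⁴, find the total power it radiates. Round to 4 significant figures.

P ≈ 3.684×10³⁰ W

Surface area A = 4πR² = 4π(6.393×10¹⁰ m)² = 5.13593×10²² m².
P = σAT⁴ = 5.670×10⁻⁸ × 5.13593×10²² × (5964)⁴ = 3.684×10³⁰ W.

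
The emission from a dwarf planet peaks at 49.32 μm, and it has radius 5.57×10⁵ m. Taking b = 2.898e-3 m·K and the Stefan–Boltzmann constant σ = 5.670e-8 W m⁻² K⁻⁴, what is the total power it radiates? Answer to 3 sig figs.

Wien's law: T = b/λ_max = 2.898×10⁻³/4.932×10⁻⁵ = 58.7591 K.
Surface area A = 4πR² = 4π(5.57×10⁵ m)² = 3.89870×10¹² m².
Then P = σAT⁴ = 5.670×10⁻⁸×3.89870×10¹²×(58.7591)⁴ = 2.64×10¹² W.

P ≈ 2.64×10¹² W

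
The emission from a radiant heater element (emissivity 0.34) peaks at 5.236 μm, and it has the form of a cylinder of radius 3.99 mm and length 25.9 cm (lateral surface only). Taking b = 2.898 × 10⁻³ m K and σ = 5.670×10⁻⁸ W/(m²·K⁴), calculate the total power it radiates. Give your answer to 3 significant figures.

P ≈ 11.7 W

Wien's law: T = b/λ_max = 2.898×10⁻³/5.236×10⁻⁶ = 553.476 K.
Lateral area A = 2πrL = 2π×3.99×10⁻³×0.259 = 6.49311×10⁻³ m².
Then P = εσAT⁴ = 0.34×5.670×10⁻⁸×6.49311×10⁻³×(553.476)⁴ = 11.7 W.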